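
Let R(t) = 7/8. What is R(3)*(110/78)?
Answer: 385/312 ≈ 1.2340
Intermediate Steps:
R(t) = 7/8 (R(t) = 7*(⅛) = 7/8)
R(3)*(110/78) = 7*(110/78)/8 = 7*(110*(1/78))/8 = (7/8)*(55/39) = 385/312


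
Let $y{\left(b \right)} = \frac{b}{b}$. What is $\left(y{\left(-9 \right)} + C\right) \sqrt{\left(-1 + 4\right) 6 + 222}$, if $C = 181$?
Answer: $728 \sqrt{15} \approx 2819.5$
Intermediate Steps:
$y{\left(b \right)} = 1$
$\left(y{\left(-9 \right)} + C\right) \sqrt{\left(-1 + 4\right) 6 + 222} = \left(1 + 181\right) \sqrt{\left(-1 + 4\right) 6 + 222} = 182 \sqrt{3 \cdot 6 + 222} = 182 \sqrt{18 + 222} = 182 \sqrt{240} = 182 \cdot 4 \sqrt{15} = 728 \sqrt{15}$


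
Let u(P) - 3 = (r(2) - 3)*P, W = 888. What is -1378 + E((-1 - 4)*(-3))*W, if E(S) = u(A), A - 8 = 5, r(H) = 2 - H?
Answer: -33346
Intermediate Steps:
A = 13 (A = 8 + 5 = 13)
u(P) = 3 - 3*P (u(P) = 3 + ((2 - 1*2) - 3)*P = 3 + ((2 - 2) - 3)*P = 3 + (0 - 3)*P = 3 - 3*P)
E(S) = -36 (E(S) = 3 - 3*13 = 3 - 39 = -36)
-1378 + E((-1 - 4)*(-3))*W = -1378 - 36*888 = -1378 - 31968 = -33346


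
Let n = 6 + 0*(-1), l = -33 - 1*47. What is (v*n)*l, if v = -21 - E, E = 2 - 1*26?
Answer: -1440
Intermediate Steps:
l = -80 (l = -33 - 47 = -80)
n = 6 (n = 6 + 0 = 6)
E = -24 (E = 2 - 26 = -24)
v = 3 (v = -21 - 1*(-24) = -21 + 24 = 3)
(v*n)*l = (3*6)*(-80) = 18*(-80) = -1440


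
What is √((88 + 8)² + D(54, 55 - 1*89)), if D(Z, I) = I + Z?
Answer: 2*√2309 ≈ 96.104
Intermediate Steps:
√((88 + 8)² + D(54, 55 - 1*89)) = √((88 + 8)² + ((55 - 1*89) + 54)) = √(96² + ((55 - 89) + 54)) = √(9216 + (-34 + 54)) = √(9216 + 20) = √9236 = 2*√2309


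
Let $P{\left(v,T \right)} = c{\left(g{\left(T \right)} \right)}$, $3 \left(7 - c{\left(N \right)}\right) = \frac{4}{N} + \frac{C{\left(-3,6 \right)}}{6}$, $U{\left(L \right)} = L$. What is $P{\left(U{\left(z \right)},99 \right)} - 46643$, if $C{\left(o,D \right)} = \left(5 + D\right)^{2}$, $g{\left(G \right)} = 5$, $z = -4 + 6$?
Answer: $- \frac{4197869}{90} \approx -46643.0$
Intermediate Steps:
$z = 2$
$c{\left(N \right)} = \frac{5}{18} - \frac{4}{3 N}$ ($c{\left(N \right)} = 7 - \frac{\frac{4}{N} + \frac{\left(5 + 6\right)^{2}}{6}}{3} = 7 - \frac{\frac{4}{N} + 11^{2} \cdot \frac{1}{6}}{3} = 7 - \frac{\frac{4}{N} + 121 \cdot \frac{1}{6}}{3} = 7 - \frac{\frac{4}{N} + \frac{121}{6}}{3} = 7 - \frac{\frac{121}{6} + \frac{4}{N}}{3} = 7 - \left(\frac{121}{18} + \frac{4}{3 N}\right) = \frac{5}{18} - \frac{4}{3 N}$)
$P{\left(v,T \right)} = \frac{1}{90}$ ($P{\left(v,T \right)} = \frac{-24 + 5 \cdot 5}{18 \cdot 5} = \frac{1}{18} \cdot \frac{1}{5} \left(-24 + 25\right) = \frac{1}{18} \cdot \frac{1}{5} \cdot 1 = \frac{1}{90}$)
$P{\left(U{\left(z \right)},99 \right)} - 46643 = \frac{1}{90} - 46643 = - \frac{4197869}{90}$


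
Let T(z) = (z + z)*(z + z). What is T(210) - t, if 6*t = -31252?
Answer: 544826/3 ≈ 1.8161e+5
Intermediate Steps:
t = -15626/3 (t = (1/6)*(-31252) = -15626/3 ≈ -5208.7)
T(z) = 4*z**2 (T(z) = (2*z)*(2*z) = 4*z**2)
T(210) - t = 4*210**2 - 1*(-15626/3) = 4*44100 + 15626/3 = 176400 + 15626/3 = 544826/3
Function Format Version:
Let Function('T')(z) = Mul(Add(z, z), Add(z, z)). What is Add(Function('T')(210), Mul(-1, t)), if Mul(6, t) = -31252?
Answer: Rational(544826, 3) ≈ 1.8161e+5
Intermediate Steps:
t = Rational(-15626, 3) (t = Mul(Rational(1, 6), -31252) = Rational(-15626, 3) ≈ -5208.7)
Function('T')(z) = Mul(4, Pow(z, 2)) (Function('T')(z) = Mul(Mul(2, z), Mul(2, z)) = Mul(4, Pow(z, 2)))
Add(Function('T')(210), Mul(-1, t)) = Add(Mul(4, Pow(210, 2)), Mul(-1, Rational(-15626, 3))) = Add(Mul(4, 44100), Rational(15626, 3)) = Add(176400, Rational(15626, 3)) = Rational(544826, 3)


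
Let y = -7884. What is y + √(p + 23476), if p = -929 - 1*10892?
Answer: -7884 + 3*√1295 ≈ -7776.0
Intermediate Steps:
p = -11821 (p = -929 - 10892 = -11821)
y + √(p + 23476) = -7884 + √(-11821 + 23476) = -7884 + √11655 = -7884 + 3*√1295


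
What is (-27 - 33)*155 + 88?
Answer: -9212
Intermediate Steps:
(-27 - 33)*155 + 88 = -60*155 + 88 = -9300 + 88 = -9212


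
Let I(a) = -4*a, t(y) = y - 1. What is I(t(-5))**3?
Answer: 13824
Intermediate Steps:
t(y) = -1 + y
I(t(-5))**3 = (-4*(-1 - 5))**3 = (-4*(-6))**3 = 24**3 = 13824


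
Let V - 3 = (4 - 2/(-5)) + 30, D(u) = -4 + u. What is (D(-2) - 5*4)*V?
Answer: -4862/5 ≈ -972.40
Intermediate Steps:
V = 187/5 (V = 3 + ((4 - 2/(-5)) + 30) = 3 + ((4 - ⅕*(-2)) + 30) = 3 + ((4 + ⅖) + 30) = 3 + (22/5 + 30) = 3 + 172/5 = 187/5 ≈ 37.400)
(D(-2) - 5*4)*V = ((-4 - 2) - 5*4)*(187/5) = (-6 - 20)*(187/5) = -26*187/5 = -4862/5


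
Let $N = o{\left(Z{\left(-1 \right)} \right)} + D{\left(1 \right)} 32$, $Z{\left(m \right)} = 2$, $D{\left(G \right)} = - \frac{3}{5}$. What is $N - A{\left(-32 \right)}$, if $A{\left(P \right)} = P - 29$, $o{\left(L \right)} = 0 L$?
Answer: $\frac{209}{5} \approx 41.8$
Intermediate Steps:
$D{\left(G \right)} = - \frac{3}{5}$ ($D{\left(G \right)} = \left(-3\right) \frac{1}{5} = - \frac{3}{5}$)
$o{\left(L \right)} = 0$
$A{\left(P \right)} = -29 + P$
$N = - \frac{96}{5}$ ($N = 0 - \frac{96}{5} = - \frac{96}{5} \approx -19.2$)
$N - A{\left(-32 \right)} = - \frac{96}{5} - \left(-29 - 32\right) = - \frac{96}{5} - -61 = - \frac{96}{5} + 61 = \frac{209}{5}$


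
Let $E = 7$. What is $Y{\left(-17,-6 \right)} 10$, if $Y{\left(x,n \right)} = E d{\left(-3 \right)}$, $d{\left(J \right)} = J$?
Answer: $-210$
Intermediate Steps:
$Y{\left(x,n \right)} = -21$ ($Y{\left(x,n \right)} = 7 \left(-3\right) = -21$)
$Y{\left(-17,-6 \right)} 10 = \left(-21\right) 10 = -210$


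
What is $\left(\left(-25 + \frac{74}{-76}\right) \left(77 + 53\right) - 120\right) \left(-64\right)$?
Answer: $\frac{4251840}{19} \approx 2.2378 \cdot 10^{5}$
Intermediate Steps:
$\left(\left(-25 + \frac{74}{-76}\right) \left(77 + 53\right) - 120\right) \left(-64\right) = \left(\left(-25 + 74 \left(- \frac{1}{76}\right)\right) 130 - 120\right) \left(-64\right) = \left(\left(-25 - \frac{37}{38}\right) 130 - 120\right) \left(-64\right) = \left(\left(- \frac{987}{38}\right) 130 - 120\right) \left(-64\right) = \left(- \frac{64155}{19} - 120\right) \left(-64\right) = \left(- \frac{66435}{19}\right) \left(-64\right) = \frac{4251840}{19}$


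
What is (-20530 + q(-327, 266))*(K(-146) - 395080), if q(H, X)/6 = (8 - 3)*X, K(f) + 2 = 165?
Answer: 4956208350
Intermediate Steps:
K(f) = 163 (K(f) = -2 + 165 = 163)
q(H, X) = 30*X (q(H, X) = 6*((8 - 3)*X) = 6*(5*X) = 30*X)
(-20530 + q(-327, 266))*(K(-146) - 395080) = (-20530 + 30*266)*(163 - 395080) = (-20530 + 7980)*(-394917) = -12550*(-394917) = 4956208350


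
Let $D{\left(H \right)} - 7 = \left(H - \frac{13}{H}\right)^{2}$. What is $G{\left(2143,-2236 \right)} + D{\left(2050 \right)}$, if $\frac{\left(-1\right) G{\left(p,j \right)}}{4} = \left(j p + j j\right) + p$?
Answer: $\frac{14129296692669}{4202500} \approx 3.3621 \cdot 10^{6}$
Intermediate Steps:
$G{\left(p,j \right)} = - 4 p - 4 j^{2} - 4 j p$ ($G{\left(p,j \right)} = - 4 \left(\left(j p + j j\right) + p\right) = - 4 \left(\left(j p + j^{2}\right) + p\right) = - 4 \left(\left(j^{2} + j p\right) + p\right) = - 4 \left(p + j^{2} + j p\right) = - 4 p - 4 j^{2} - 4 j p$)
$D{\left(H \right)} = 7 + \left(H - \frac{13}{H}\right)^{2}$
$G{\left(2143,-2236 \right)} + D{\left(2050 \right)} = \left(\left(-4\right) 2143 - 4 \left(-2236\right)^{2} - \left(-8944\right) 2143\right) + \left(-19 + 2050^{2} + \frac{169}{4202500}\right) = \left(-8572 - 19998784 + 19166992\right) + \left(-19 + 4202500 + 169 \cdot \frac{1}{4202500}\right) = \left(-8572 - 19998784 + 19166992\right) + \left(-19 + 4202500 + \frac{169}{4202500}\right) = -840364 + \frac{17660926402669}{4202500} = \frac{14129296692669}{4202500}$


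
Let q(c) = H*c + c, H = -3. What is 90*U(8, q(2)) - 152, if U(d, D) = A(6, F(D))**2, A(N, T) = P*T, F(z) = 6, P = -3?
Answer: 29008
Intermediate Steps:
A(N, T) = -3*T
q(c) = -2*c (q(c) = -3*c + c = -2*c)
U(d, D) = 324 (U(d, D) = (-3*6)**2 = (-18)**2 = 324)
90*U(8, q(2)) - 152 = 90*324 - 152 = 29160 - 152 = 29008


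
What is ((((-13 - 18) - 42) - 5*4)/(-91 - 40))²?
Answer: 8649/17161 ≈ 0.50399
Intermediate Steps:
((((-13 - 18) - 42) - 5*4)/(-91 - 40))² = (((-31 - 42) - 20)/(-131))² = ((-73 - 20)*(-1/131))² = (-93*(-1/131))² = (93/131)² = 8649/17161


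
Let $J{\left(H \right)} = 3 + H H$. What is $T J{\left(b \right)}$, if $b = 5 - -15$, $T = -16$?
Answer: $-6448$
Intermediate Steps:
$b = 20$ ($b = 5 + 15 = 20$)
$J{\left(H \right)} = 3 + H^{2}$
$T J{\left(b \right)} = - 16 \left(3 + 20^{2}\right) = - 16 \left(3 + 400\right) = \left(-16\right) 403 = -6448$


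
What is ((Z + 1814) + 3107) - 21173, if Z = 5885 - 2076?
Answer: -12443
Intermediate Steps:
Z = 3809
((Z + 1814) + 3107) - 21173 = ((3809 + 1814) + 3107) - 21173 = (5623 + 3107) - 21173 = 8730 - 21173 = -12443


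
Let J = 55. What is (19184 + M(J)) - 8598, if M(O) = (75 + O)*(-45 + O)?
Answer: 11886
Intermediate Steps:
M(O) = (-45 + O)*(75 + O)
(19184 + M(J)) - 8598 = (19184 + (-3375 + 55**2 + 30*55)) - 8598 = (19184 + (-3375 + 3025 + 1650)) - 8598 = (19184 + 1300) - 8598 = 20484 - 8598 = 11886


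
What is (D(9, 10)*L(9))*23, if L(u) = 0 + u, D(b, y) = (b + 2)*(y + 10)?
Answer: 45540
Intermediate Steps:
D(b, y) = (2 + b)*(10 + y)
L(u) = u
(D(9, 10)*L(9))*23 = ((20 + 2*10 + 10*9 + 9*10)*9)*23 = ((20 + 20 + 90 + 90)*9)*23 = (220*9)*23 = 1980*23 = 45540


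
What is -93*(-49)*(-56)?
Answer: -255192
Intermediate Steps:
-93*(-49)*(-56) = 4557*(-56) = -255192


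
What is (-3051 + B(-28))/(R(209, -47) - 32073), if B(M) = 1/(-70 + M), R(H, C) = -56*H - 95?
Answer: 298999/4299456 ≈ 0.069543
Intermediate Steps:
R(H, C) = -95 - 56*H
(-3051 + B(-28))/(R(209, -47) - 32073) = (-3051 + 1/(-70 - 28))/((-95 - 56*209) - 32073) = (-3051 + 1/(-98))/((-95 - 11704) - 32073) = (-3051 - 1/98)/(-11799 - 32073) = -298999/98/(-43872) = -298999/98*(-1/43872) = 298999/4299456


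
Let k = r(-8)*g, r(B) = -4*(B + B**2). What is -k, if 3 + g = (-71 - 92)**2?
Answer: 5950784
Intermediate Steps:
r(B) = -4*B - 4*B**2
g = 26566 (g = -3 + (-71 - 92)**2 = -3 + (-163)**2 = -3 + 26569 = 26566)
k = -5950784 (k = -4*(-8)*(1 - 8)*26566 = -4*(-8)*(-7)*26566 = -224*26566 = -5950784)
-k = -1*(-5950784) = 5950784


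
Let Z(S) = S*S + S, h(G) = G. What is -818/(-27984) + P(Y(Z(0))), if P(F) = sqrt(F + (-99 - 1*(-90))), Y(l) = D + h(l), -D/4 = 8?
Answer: 409/13992 + I*sqrt(41) ≈ 0.029231 + 6.4031*I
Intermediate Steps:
D = -32 (D = -4*8 = -32)
Z(S) = S + S**2 (Z(S) = S**2 + S = S + S**2)
Y(l) = -32 + l
P(F) = sqrt(-9 + F) (P(F) = sqrt(F + (-99 + 90)) = sqrt(F - 9) = sqrt(-9 + F))
-818/(-27984) + P(Y(Z(0))) = -818/(-27984) + sqrt(-9 + (-32 + 0*(1 + 0))) = -818*(-1/27984) + sqrt(-9 + (-32 + 0*1)) = 409/13992 + sqrt(-9 + (-32 + 0)) = 409/13992 + sqrt(-9 - 32) = 409/13992 + sqrt(-41) = 409/13992 + I*sqrt(41)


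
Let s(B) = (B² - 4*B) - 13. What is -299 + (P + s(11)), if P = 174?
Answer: -61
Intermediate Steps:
s(B) = -13 + B² - 4*B
-299 + (P + s(11)) = -299 + (174 + (-13 + 11² - 4*11)) = -299 + (174 + (-13 + 121 - 44)) = -299 + (174 + 64) = -299 + 238 = -61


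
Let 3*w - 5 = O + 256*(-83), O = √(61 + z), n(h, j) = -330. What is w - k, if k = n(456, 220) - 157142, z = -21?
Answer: 150391 + 2*√10/3 ≈ 1.5039e+5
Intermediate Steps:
O = 2*√10 (O = √(61 - 21) = √40 = 2*√10 ≈ 6.3246)
w = -7081 + 2*√10/3 (w = 5/3 + (2*√10 + 256*(-83))/3 = 5/3 + (2*√10 - 21248)/3 = 5/3 + (-21248 + 2*√10)/3 = 5/3 + (-21248/3 + 2*√10/3) = -7081 + 2*√10/3 ≈ -7078.9)
k = -157472 (k = -330 - 157142 = -157472)
w - k = (-7081 + 2*√10/3) - 1*(-157472) = (-7081 + 2*√10/3) + 157472 = 150391 + 2*√10/3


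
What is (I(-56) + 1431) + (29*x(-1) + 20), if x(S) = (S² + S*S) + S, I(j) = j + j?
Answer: 1368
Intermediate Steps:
I(j) = 2*j
x(S) = S + 2*S² (x(S) = (S² + S²) + S = 2*S² + S = S + 2*S²)
(I(-56) + 1431) + (29*x(-1) + 20) = (2*(-56) + 1431) + (29*(-(1 + 2*(-1))) + 20) = (-112 + 1431) + (29*(-(1 - 2)) + 20) = 1319 + (29*(-1*(-1)) + 20) = 1319 + (29*1 + 20) = 1319 + (29 + 20) = 1319 + 49 = 1368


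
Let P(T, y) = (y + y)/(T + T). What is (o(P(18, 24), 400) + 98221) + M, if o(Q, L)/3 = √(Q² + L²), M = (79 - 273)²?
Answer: 135857 + 4*√90001 ≈ 1.3706e+5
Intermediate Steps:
P(T, y) = y/T (P(T, y) = (2*y)/((2*T)) = (2*y)*(1/(2*T)) = y/T)
M = 37636 (M = (-194)² = 37636)
o(Q, L) = 3*√(L² + Q²) (o(Q, L) = 3*√(Q² + L²) = 3*√(L² + Q²))
(o(P(18, 24), 400) + 98221) + M = (3*√(400² + (24/18)²) + 98221) + 37636 = (3*√(160000 + (24*(1/18))²) + 98221) + 37636 = (3*√(160000 + (4/3)²) + 98221) + 37636 = (3*√(160000 + 16/9) + 98221) + 37636 = (3*√(1440016/9) + 98221) + 37636 = (3*(4*√90001/3) + 98221) + 37636 = (4*√90001 + 98221) + 37636 = (98221 + 4*√90001) + 37636 = 135857 + 4*√90001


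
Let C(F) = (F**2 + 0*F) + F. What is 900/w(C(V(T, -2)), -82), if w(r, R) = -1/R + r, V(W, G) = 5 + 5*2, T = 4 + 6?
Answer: 73800/19681 ≈ 3.7498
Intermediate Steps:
T = 10
V(W, G) = 15 (V(W, G) = 5 + 10 = 15)
C(F) = F + F**2 (C(F) = (F**2 + 0) + F = F**2 + F = F + F**2)
w(r, R) = r - 1/R
900/w(C(V(T, -2)), -82) = 900/(15*(1 + 15) - 1/(-82)) = 900/(15*16 - 1*(-1/82)) = 900/(240 + 1/82) = 900/(19681/82) = 900*(82/19681) = 73800/19681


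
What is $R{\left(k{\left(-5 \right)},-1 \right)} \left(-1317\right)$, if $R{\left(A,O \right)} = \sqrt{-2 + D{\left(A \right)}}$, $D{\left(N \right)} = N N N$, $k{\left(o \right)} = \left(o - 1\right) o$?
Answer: $- 1317 \sqrt{26998} \approx -2.164 \cdot 10^{5}$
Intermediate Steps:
$k{\left(o \right)} = o \left(-1 + o\right)$ ($k{\left(o \right)} = \left(-1 + o\right) o = o \left(-1 + o\right)$)
$D{\left(N \right)} = N^{3}$ ($D{\left(N \right)} = N^{2} N = N^{3}$)
$R{\left(A,O \right)} = \sqrt{-2 + A^{3}}$
$R{\left(k{\left(-5 \right)},-1 \right)} \left(-1317\right) = \sqrt{-2 + \left(- 5 \left(-1 - 5\right)\right)^{3}} \left(-1317\right) = \sqrt{-2 + \left(\left(-5\right) \left(-6\right)\right)^{3}} \left(-1317\right) = \sqrt{-2 + 30^{3}} \left(-1317\right) = \sqrt{-2 + 27000} \left(-1317\right) = \sqrt{26998} \left(-1317\right) = - 1317 \sqrt{26998}$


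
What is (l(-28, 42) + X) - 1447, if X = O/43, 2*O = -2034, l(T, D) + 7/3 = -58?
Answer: -197497/129 ≈ -1531.0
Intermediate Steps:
l(T, D) = -181/3 (l(T, D) = -7/3 - 58 = -181/3)
O = -1017 (O = (½)*(-2034) = -1017)
X = -1017/43 ≈ -23.651
(l(-28, 42) + X) - 1447 = (-181/3 - 1017/43) - 1447 = -10834/129 - 1447 = -197497/129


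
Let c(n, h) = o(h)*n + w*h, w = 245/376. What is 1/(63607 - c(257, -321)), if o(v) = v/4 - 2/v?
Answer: 120696/10191426731 ≈ 1.1843e-5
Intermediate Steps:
o(v) = -2/v + v/4 (o(v) = v*(1/4) - 2/v = v/4 - 2/v = -2/v + v/4)
w = 245/376 (w = 245*(1/376) = 245/376 ≈ 0.65160)
c(n, h) = 245*h/376 + n*(-2/h + h/4) (c(n, h) = (-2/h + h/4)*n + 245*h/376 = n*(-2/h + h/4) + 245*h/376 = 245*h/376 + n*(-2/h + h/4))
1/(63607 - c(257, -321)) = 1/(63607 - ((245/376)*(-321) - 2*257/(-321) + (1/4)*(-321)*257)) = 1/(63607 - (-78645/376 - 2*257*(-1/321) - 82497/4)) = 1/(63607 - (-78645/376 + 514/321 - 82497/4)) = 1/(63607 - 1*(-2514316259/120696)) = 1/(63607 + 2514316259/120696) = 1/(10191426731/120696) = 120696/10191426731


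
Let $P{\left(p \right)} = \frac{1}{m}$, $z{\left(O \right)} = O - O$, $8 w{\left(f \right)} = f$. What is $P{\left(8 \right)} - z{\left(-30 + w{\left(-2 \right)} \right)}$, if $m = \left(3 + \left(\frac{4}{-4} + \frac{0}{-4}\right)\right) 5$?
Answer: $\frac{1}{10} \approx 0.1$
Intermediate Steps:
$w{\left(f \right)} = \frac{f}{8}$
$m = 10$ ($m = \left(3 + \left(4 \left(- \frac{1}{4}\right) + 0 \left(- \frac{1}{4}\right)\right)\right) 5 = \left(3 + \left(-1 + 0\right)\right) 5 = \left(3 - 1\right) 5 = 2 \cdot 5 = 10$)
$z{\left(O \right)} = 0$
$P{\left(p \right)} = \frac{1}{10}$
$P{\left(8 \right)} - z{\left(-30 + w{\left(-2 \right)} \right)} = \frac{1}{10} - 0 = \frac{1}{10} + 0 = \frac{1}{10}$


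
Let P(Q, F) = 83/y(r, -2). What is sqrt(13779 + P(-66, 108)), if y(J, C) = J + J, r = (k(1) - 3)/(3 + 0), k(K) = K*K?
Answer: sqrt(54867)/2 ≈ 117.12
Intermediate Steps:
k(K) = K**2
r = -2/3 (r = (1**2 - 3)/(3 + 0) = (1 - 3)/3 = -2*1/3 = -2/3 ≈ -0.66667)
y(J, C) = 2*J
P(Q, F) = -249/4 (P(Q, F) = 83/((2*(-2/3))) = 83/(-4/3) = 83*(-3/4) = -249/4)
sqrt(13779 + P(-66, 108)) = sqrt(13779 - 249/4) = sqrt(54867/4) = sqrt(54867)/2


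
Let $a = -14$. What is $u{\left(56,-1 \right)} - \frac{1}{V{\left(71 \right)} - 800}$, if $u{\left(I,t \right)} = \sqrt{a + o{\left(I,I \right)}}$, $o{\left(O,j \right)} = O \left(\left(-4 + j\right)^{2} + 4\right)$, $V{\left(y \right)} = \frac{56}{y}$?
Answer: $\frac{71}{56744} + \sqrt{151634} \approx 389.4$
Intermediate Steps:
$o{\left(O,j \right)} = O \left(4 + \left(-4 + j\right)^{2}\right)$
$u{\left(I,t \right)} = \sqrt{-14 + I \left(4 + \left(-4 + I\right)^{2}\right)}$
$u{\left(56,-1 \right)} - \frac{1}{V{\left(71 \right)} - 800} = \sqrt{-14 + 56 \left(4 + \left(-4 + 56\right)^{2}\right)} - \frac{1}{\frac{56}{71} - 800} = \sqrt{-14 + 56 \left(4 + 52^{2}\right)} - \frac{1}{56 \cdot \frac{1}{71} - 800} = \sqrt{-14 + 56 \left(4 + 2704\right)} - \frac{1}{\frac{56}{71} - 800} = \sqrt{-14 + 56 \cdot 2708} - \frac{1}{- \frac{56744}{71}} = \sqrt{-14 + 151648} - - \frac{71}{56744} = \sqrt{151634} + \frac{71}{56744} = \frac{71}{56744} + \sqrt{151634}$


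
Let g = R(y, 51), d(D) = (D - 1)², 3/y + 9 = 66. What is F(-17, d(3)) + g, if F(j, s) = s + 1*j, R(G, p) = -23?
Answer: -36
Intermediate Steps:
y = 1/19 (y = 3/(-9 + 66) = 3/57 = 3*(1/57) = 1/19 ≈ 0.052632)
d(D) = (-1 + D)²
g = -23
F(j, s) = j + s (F(j, s) = s + j = j + s)
F(-17, d(3)) + g = (-17 + (-1 + 3)²) - 23 = (-17 + 2²) - 23 = (-17 + 4) - 23 = -13 - 23 = -36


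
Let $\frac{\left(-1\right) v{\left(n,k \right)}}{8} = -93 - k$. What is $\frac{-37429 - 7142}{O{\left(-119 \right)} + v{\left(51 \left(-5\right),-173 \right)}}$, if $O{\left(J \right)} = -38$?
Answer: $\frac{14857}{226} \approx 65.739$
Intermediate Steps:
$v{\left(n,k \right)} = 744 + 8 k$ ($v{\left(n,k \right)} = - 8 \left(-93 - k\right) = 744 + 8 k$)
$\frac{-37429 - 7142}{O{\left(-119 \right)} + v{\left(51 \left(-5\right),-173 \right)}} = \frac{-37429 - 7142}{-38 + \left(744 + 8 \left(-173\right)\right)} = - \frac{44571}{-38 + \left(744 - 1384\right)} = - \frac{44571}{-38 - 640} = - \frac{44571}{-678} = \left(-44571\right) \left(- \frac{1}{678}\right) = \frac{14857}{226}$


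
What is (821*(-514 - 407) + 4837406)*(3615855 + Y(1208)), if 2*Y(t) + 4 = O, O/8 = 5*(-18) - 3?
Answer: 14755736063465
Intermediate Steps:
O = -744 (O = 8*(5*(-18) - 3) = 8*(-90 - 3) = 8*(-93) = -744)
Y(t) = -374 (Y(t) = -2 + (1/2)*(-744) = -2 - 372 = -374)
(821*(-514 - 407) + 4837406)*(3615855 + Y(1208)) = (821*(-514 - 407) + 4837406)*(3615855 - 374) = (821*(-921) + 4837406)*3615481 = (-756141 + 4837406)*3615481 = 4081265*3615481 = 14755736063465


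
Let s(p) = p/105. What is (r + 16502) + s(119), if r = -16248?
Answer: 3827/15 ≈ 255.13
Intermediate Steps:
s(p) = p/105 (s(p) = p*(1/105) = p/105)
(r + 16502) + s(119) = (-16248 + 16502) + (1/105)*119 = 254 + 17/15 = 3827/15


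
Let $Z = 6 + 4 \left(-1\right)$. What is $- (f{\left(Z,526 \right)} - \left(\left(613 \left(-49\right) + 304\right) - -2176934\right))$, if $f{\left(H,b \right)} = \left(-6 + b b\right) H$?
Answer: $1593861$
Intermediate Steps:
$Z = 2$ ($Z = 6 - 4 = 2$)
$f{\left(H,b \right)} = H \left(-6 + b^{2}\right)$ ($f{\left(H,b \right)} = \left(-6 + b^{2}\right) H = H \left(-6 + b^{2}\right)$)
$- (f{\left(Z,526 \right)} - \left(\left(613 \left(-49\right) + 304\right) - -2176934\right)) = - (2 \left(-6 + 526^{2}\right) - \left(\left(613 \left(-49\right) + 304\right) - -2176934\right)) = - (2 \left(-6 + 276676\right) - \left(\left(-30037 + 304\right) + 2176934\right)) = - (2 \cdot 276670 - \left(-29733 + 2176934\right)) = - (553340 - 2147201) = \left(-1\right) \left(-1593861\right) = 1593861$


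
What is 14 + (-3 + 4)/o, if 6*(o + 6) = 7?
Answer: 400/29 ≈ 13.793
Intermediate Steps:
o = -29/6 (o = -6 + (⅙)*7 = -6 + 7/6 = -29/6 ≈ -4.8333)
14 + (-3 + 4)/o = 14 + (-3 + 4)/(-29/6) = 14 + 1*(-6/29) = 14 - 6/29 = 400/29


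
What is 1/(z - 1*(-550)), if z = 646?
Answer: 1/1196 ≈ 0.00083612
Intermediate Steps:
1/(z - 1*(-550)) = 1/(646 - 1*(-550)) = 1/(646 + 550) = 1/1196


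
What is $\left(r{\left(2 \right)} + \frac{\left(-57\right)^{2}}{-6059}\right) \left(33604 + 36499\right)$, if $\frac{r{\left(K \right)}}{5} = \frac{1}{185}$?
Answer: $- \frac{8002537862}{224183} \approx -35696.0$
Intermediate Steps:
$r{\left(K \right)} = \frac{1}{37}$ ($r{\left(K \right)} = \frac{5}{185} = 5 \cdot \frac{1}{185} = \frac{1}{37}$)
$\left(r{\left(2 \right)} + \frac{\left(-57\right)^{2}}{-6059}\right) \left(33604 + 36499\right) = \left(\frac{1}{37} + \frac{\left(-57\right)^{2}}{-6059}\right) \left(33604 + 36499\right) = \left(\frac{1}{37} + 3249 \left(- \frac{1}{6059}\right)\right) 70103 = \left(\frac{1}{37} - \frac{3249}{6059}\right) 70103 = \left(- \frac{114154}{224183}\right) 70103 = - \frac{8002537862}{224183}$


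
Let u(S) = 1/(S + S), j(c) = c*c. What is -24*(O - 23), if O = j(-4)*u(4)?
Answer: 504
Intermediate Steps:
j(c) = c**2
u(S) = 1/(2*S)
O = 2 (O = (-4)**2*((1/2)/4) = 16*((1/2)*(1/4)) = 16*(1/8) = 2)
-24*(O - 23) = -24*(2 - 23) = -24*(-21) = 504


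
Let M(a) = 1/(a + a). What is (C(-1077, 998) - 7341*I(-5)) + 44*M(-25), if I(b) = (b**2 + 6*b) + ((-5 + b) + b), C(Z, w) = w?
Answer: 3695428/25 ≈ 1.4782e+5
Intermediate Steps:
M(a) = 1/(2*a)
I(b) = -5 + b**2 + 8*b (I(b) = (b**2 + 6*b) + (-5 + 2*b) = -5 + b**2 + 8*b)
(C(-1077, 998) - 7341*I(-5)) + 44*M(-25) = (998 - 7341*(-5 + (-5)**2 + 8*(-5))) + 44*((1/2)/(-25)) = (998 - 7341*(-5 + 25 - 40)) + 44*((1/2)*(-1/25)) = (998 - 7341*(-20)) + 44*(-1/50) = (998 + 146820) - 22/25 = 147818 - 22/25 = 3695428/25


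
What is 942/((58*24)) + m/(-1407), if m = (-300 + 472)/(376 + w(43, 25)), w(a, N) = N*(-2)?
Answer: 35986585/53207112 ≈ 0.67635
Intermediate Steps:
w(a, N) = -2*N
m = 86/163 (m = (-300 + 472)/(376 - 2*25) = 172/(376 - 50) = 172/326 = 172*(1/326) = 86/163 ≈ 0.52761)
942/((58*24)) + m/(-1407) = 942/((58*24)) + (86/163)/(-1407) = 942/1392 + (86/163)*(-1/1407) = 942*(1/1392) - 86/229341 = 157/232 - 86/229341 = 35986585/53207112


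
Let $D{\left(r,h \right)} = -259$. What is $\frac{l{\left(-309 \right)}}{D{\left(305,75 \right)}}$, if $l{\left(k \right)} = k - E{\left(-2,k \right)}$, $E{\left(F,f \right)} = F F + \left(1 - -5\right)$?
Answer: $\frac{319}{259} \approx 1.2317$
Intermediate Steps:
$E{\left(F,f \right)} = 6 + F^{2}$ ($E{\left(F,f \right)} = F^{2} + \left(1 + 5\right) = F^{2} + 6 = 6 + F^{2}$)
$l{\left(k \right)} = -10 + k$ ($l{\left(k \right)} = k - \left(6 + \left(-2\right)^{2}\right) = k - \left(6 + 4\right) = k - 10 = -10 + k$)
$\frac{l{\left(-309 \right)}}{D{\left(305,75 \right)}} = \frac{-10 - 309}{-259} = \left(-319\right) \left(- \frac{1}{259}\right) = \frac{319}{259}$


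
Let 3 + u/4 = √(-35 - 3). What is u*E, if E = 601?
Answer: -7212 + 2404*I*√38 ≈ -7212.0 + 14819.0*I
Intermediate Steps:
u = -12 + 4*I*√38 (u = -12 + 4*√(-35 - 3) = -12 + 4*√(-38) = -12 + 4*(I*√38) = -12 + 4*I*√38 ≈ -12.0 + 24.658*I)
u*E = (-12 + 4*I*√38)*601 = -7212 + 2404*I*√38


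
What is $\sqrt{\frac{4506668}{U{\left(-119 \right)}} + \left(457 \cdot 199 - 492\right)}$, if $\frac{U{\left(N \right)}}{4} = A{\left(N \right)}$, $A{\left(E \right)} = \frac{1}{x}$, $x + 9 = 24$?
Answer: $14 \sqrt{86686} \approx 4121.9$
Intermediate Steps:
$x = 15$ ($x = -9 + 24 = 15$)
$A{\left(E \right)} = \frac{1}{15}$
$U{\left(N \right)} = \frac{4}{15}$ ($U{\left(N \right)} = 4 \cdot \frac{1}{15} = \frac{4}{15}$)
$\sqrt{\frac{4506668}{U{\left(-119 \right)}} + \left(457 \cdot 199 - 492\right)} = \sqrt{\frac{4506668}{\frac{4}{15}} + \left(457 \cdot 199 - 492\right)} = \sqrt{4506668 \cdot \frac{15}{4} + \left(90943 - 492\right)} = \sqrt{16900005 + 90451} = \sqrt{16990456} = 14 \sqrt{86686}$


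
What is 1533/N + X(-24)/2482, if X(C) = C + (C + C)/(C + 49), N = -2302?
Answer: -48307173/71419550 ≈ -0.67639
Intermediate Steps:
X(C) = C + 2*C/(49 + C) (X(C) = C + (2*C)/(49 + C) = C + 2*C/(49 + C))
1533/N + X(-24)/2482 = 1533/(-2302) - 24*(51 - 24)/(49 - 24)/2482 = 1533*(-1/2302) - 24*27/25*(1/2482) = -1533/2302 - 24*1/25*27*(1/2482) = -1533/2302 - 648/25*1/2482 = -1533/2302 - 324/31025 = -48307173/71419550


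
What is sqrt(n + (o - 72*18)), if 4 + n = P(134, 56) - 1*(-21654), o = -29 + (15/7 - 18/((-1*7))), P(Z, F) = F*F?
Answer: 2*sqrt(287455)/7 ≈ 153.19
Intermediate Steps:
P(Z, F) = F**2
o = -170/7 (o = -29 + (15*(1/7) - 18/(-7)) = -29 + (15/7 - 18*(-1/7)) = -29 + (15/7 + 18/7) = -29 + 33/7 = -170/7 ≈ -24.286)
n = 24786 (n = -4 + (56**2 - 1*(-21654)) = -4 + (3136 + 21654) = -4 + 24790 = 24786)
sqrt(n + (o - 72*18)) = sqrt(24786 + (-170/7 - 72*18)) = sqrt(24786 + (-170/7 - 1296)) = sqrt(24786 - 9242/7) = sqrt(164260/7) = 2*sqrt(287455)/7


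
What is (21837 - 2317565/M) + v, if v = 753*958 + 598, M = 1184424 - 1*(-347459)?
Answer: 1139426044782/1531883 ≈ 7.4381e+5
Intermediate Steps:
M = 1531883 (M = 1184424 + 347459 = 1531883)
v = 721972 (v = 721374 + 598 = 721972)
(21837 - 2317565/M) + v = (21837 - 2317565/1531883) + 721972 = 33449411506/1531883 + 721972 = 1139426044782/1531883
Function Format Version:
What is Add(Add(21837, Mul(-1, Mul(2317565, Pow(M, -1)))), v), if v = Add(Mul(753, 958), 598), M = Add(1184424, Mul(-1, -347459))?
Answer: Rational(1139426044782, 1531883) ≈ 7.4381e+5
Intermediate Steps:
M = 1531883 (M = Add(1184424, 347459) = 1531883)
v = 721972 (v = Add(721374, 598) = 721972)
Add(Add(21837, Mul(-1, Mul(2317565, Pow(M, -1)))), v) = Add(Add(21837, Mul(-1, Mul(2317565, Pow(1531883, -1)))), 721972) = Add(Add(21837, Mul(-1, Mul(2317565, Rational(1, 1531883)))), 721972) = Add(Add(21837, Mul(-1, Rational(2317565, 1531883))), 721972) = Add(Add(21837, Rational(-2317565, 1531883)), 721972) = Add(Rational(33449411506, 1531883), 721972) = Rational(1139426044782, 1531883)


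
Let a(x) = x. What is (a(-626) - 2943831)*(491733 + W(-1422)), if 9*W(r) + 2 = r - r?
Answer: -13030974176915/9 ≈ -1.4479e+12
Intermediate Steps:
W(r) = -2/9 (W(r) = -2/9 + (r - r)/9 = -2/9 + (⅑)*0 = -2/9 + 0 = -2/9)
(a(-626) - 2943831)*(491733 + W(-1422)) = (-626 - 2943831)*(491733 - 2/9) = -2944457*4425595/9 = -13030974176915/9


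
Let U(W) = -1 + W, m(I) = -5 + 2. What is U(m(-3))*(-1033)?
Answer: 4132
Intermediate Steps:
m(I) = -3
U(m(-3))*(-1033) = (-1 - 3)*(-1033) = -4*(-1033) = 4132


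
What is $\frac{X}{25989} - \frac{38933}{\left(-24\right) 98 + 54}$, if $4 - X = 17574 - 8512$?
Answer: $\frac{110112717}{6635858} \approx 16.594$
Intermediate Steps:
$X = -9058$ ($X = 4 - \left(17574 - 8512\right) = 4 - 9062 = -9058$)
$\frac{X}{25989} - \frac{38933}{\left(-24\right) 98 + 54} = - \frac{9058}{25989} - \frac{38933}{\left(-24\right) 98 + 54} = \left(-9058\right) \frac{1}{25989} - \frac{38933}{-2352 + 54} = - \frac{9058}{25989} - \frac{38933}{-2298} = - \frac{9058}{25989} - - \frac{38933}{2298} = - \frac{9058}{25989} + \frac{38933}{2298} = \frac{110112717}{6635858}$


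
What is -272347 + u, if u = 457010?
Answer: 184663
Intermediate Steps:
-272347 + u = -272347 + 457010 = 184663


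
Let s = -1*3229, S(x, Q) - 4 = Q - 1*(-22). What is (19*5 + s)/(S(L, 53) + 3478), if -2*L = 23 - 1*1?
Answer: -3134/3557 ≈ -0.88108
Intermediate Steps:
L = -11 (L = -(23 - 1*1)/2 = -(23 - 1)/2 = -½*22 = -11)
S(x, Q) = 26 + Q (S(x, Q) = 4 + (Q - 1*(-22)) = 4 + (Q + 22) = 4 + (22 + Q) = 26 + Q)
s = -3229
(19*5 + s)/(S(L, 53) + 3478) = (19*5 - 3229)/((26 + 53) + 3478) = (95 - 3229)/(79 + 3478) = -3134/3557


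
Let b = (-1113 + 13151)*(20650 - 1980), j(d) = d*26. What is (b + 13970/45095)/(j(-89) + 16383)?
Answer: 2027015382534/126888311 ≈ 15975.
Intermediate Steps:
j(d) = 26*d
b = 224749460 (b = 12038*18670 = 224749460)
(b + 13970/45095)/(j(-89) + 16383) = (224749460 + 13970/45095)/(26*(-89) + 16383) = (224749460 + 13970*(1/45095))/(-2314 + 16383) = (224749460 + 2794/9019)/14069 = (2027015382534/9019)*(1/14069) = 2027015382534/126888311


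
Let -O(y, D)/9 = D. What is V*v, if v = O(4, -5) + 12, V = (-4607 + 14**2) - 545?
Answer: -282492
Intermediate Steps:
O(y, D) = -9*D
V = -4956 (V = (-4607 + 196) - 545 = -4411 - 545 = -4956)
v = 57 (v = -9*(-5) + 12 = 45 + 12 = 57)
V*v = -4956*57 = -282492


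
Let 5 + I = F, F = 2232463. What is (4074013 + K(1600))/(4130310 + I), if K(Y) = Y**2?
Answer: 6634013/6362768 ≈ 1.0426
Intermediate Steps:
I = 2232458 (I = -5 + 2232463 = 2232458)
(4074013 + K(1600))/(4130310 + I) = (4074013 + 1600**2)/(4130310 + 2232458) = (4074013 + 2560000)/6362768 = 6634013*(1/6362768) = 6634013/6362768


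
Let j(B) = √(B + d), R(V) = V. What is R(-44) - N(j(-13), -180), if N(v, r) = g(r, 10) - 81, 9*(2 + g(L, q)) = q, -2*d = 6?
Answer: 341/9 ≈ 37.889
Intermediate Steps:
d = -3 (d = -½*6 = -3)
g(L, q) = -2 + q/9
j(B) = √(-3 + B) (j(B) = √(B - 3) = √(-3 + B))
N(v, r) = -737/9 (N(v, r) = (-2 + (⅑)*10) - 81 = (-2 + 10/9) - 81 = -8/9 - 81 = -737/9)
R(-44) - N(j(-13), -180) = -44 - 1*(-737/9) = -44 + 737/9 = 341/9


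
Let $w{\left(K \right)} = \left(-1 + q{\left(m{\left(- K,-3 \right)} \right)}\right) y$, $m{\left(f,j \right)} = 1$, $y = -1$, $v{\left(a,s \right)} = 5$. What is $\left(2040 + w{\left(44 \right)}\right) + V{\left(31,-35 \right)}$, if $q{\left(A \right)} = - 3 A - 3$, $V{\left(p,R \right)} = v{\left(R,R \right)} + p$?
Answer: $2083$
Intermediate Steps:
$V{\left(p,R \right)} = 5 + p$
$q{\left(A \right)} = -3 - 3 A$
$w{\left(K \right)} = 7$ ($w{\left(K \right)} = \left(-1 - 6\right) \left(-1\right) = \left(-7\right) \left(-1\right) = 7$)
$\left(2040 + w{\left(44 \right)}\right) + V{\left(31,-35 \right)} = \left(2040 + 7\right) + \left(5 + 31\right) = 2047 + 36 = 2083$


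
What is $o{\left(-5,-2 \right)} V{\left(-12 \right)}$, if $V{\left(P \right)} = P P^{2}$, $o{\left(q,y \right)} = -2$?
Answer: $3456$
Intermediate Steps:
$V{\left(P \right)} = P^{3}$
$o{\left(-5,-2 \right)} V{\left(-12 \right)} = - 2 \left(-12\right)^{3} = \left(-2\right) \left(-1728\right) = 3456$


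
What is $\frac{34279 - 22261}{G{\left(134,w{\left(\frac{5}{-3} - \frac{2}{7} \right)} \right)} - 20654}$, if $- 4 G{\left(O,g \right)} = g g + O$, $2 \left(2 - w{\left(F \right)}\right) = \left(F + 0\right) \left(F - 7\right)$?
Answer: $- \frac{4674545316}{8051067767} \approx -0.58061$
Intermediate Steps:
$w{\left(F \right)} = 2 - \frac{F \left(-7 + F\right)}{2}$ ($w{\left(F \right)} = 2 - \frac{\left(F + 0\right) \left(F - 7\right)}{2} = 2 - \frac{F \left(-7 + F\right)}{2}$)
$G{\left(O,g \right)} = - \frac{O}{4} - \frac{g^{2}}{4}$ ($G{\left(O,g \right)} = - \frac{g g + O}{4} = - \frac{g^{2} + O}{4} = - \frac{O + g^{2}}{4} = - \frac{O}{4} - \frac{g^{2}}{4}$)
$\frac{34279 - 22261}{G{\left(134,w{\left(\frac{5}{-3} - \frac{2}{7} \right)} \right)} - 20654} = \frac{34279 - 22261}{\left(\left(- \frac{1}{4}\right) 134 - \frac{\left(2 - \frac{\left(\frac{5}{-3} - \frac{2}{7}\right)^{2}}{2} + \frac{7 \left(\frac{5}{-3} - \frac{2}{7}\right)}{2}\right)^{2}}{4}\right) - 20654} = \frac{12018}{\left(- \frac{67}{2} - \frac{\left(2 - \frac{\left(5 \left(- \frac{1}{3}\right) - \frac{2}{7}\right)^{2}}{2} + \frac{7 \left(5 \left(- \frac{1}{3}\right) - \frac{2}{7}\right)}{2}\right)^{2}}{4}\right) - 20654} = \frac{12018}{\left(- \frac{67}{2} - \frac{\left(2 - \frac{\left(- \frac{5}{3} - \frac{2}{7}\right)^{2}}{2} + \frac{7 \left(- \frac{5}{3} - \frac{2}{7}\right)}{2}\right)^{2}}{4}\right) - 20654} = \frac{12018}{\left(- \frac{67}{2} - \frac{\left(2 - \frac{\left(- \frac{41}{21}\right)^{2}}{2} + \frac{7}{2} \left(- \frac{41}{21}\right)\right)^{2}}{4}\right) - 20654} = \frac{12018}{\left(- \frac{67}{2} - \frac{\left(2 - \frac{1681}{882} - \frac{41}{6}\right)^{2}}{4}\right) - 20654} = \frac{12018}{\left(- \frac{67}{2} - \frac{\left(- \frac{2972}{441}\right)^{2}}{4}\right) - 20654} = \frac{12018}{\left(- \frac{67}{2} - \frac{2208196}{194481}\right) - 20654} = \frac{12018}{- \frac{17446619}{388962} - 20654} = \frac{12018}{- \frac{8051067767}{388962}} = 12018 \left(- \frac{388962}{8051067767}\right) = - \frac{4674545316}{8051067767}$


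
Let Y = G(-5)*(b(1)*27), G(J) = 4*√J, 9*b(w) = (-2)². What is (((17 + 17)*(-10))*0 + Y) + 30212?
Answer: 30212 + 48*I*√5 ≈ 30212.0 + 107.33*I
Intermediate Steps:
b(w) = 4/9 (b(w) = (⅑)*(-2)² = (⅑)*4 = 4/9)
Y = 48*I*√5 (Y = (4*√(-5))*((4/9)*27) = (4*(I*√5))*12 = (4*I*√5)*12 = 48*I*√5 ≈ 107.33*I)
(((17 + 17)*(-10))*0 + Y) + 30212 = (((17 + 17)*(-10))*0 + 48*I*√5) + 30212 = ((34*(-10))*0 + 48*I*√5) + 30212 = (-340*0 + 48*I*√5) + 30212 = (0 + 48*I*√5) + 30212 = 48*I*√5 + 30212 = 30212 + 48*I*√5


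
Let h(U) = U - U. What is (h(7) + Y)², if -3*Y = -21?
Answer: 49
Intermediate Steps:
Y = 7 (Y = -⅓*(-21) = 7)
h(U) = 0
(h(7) + Y)² = (0 + 7)² = 7² = 49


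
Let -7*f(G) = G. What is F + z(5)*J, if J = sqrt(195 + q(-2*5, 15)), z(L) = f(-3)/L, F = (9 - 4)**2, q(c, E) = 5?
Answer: 25 + 6*sqrt(2)/7 ≈ 26.212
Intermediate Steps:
f(G) = -G/7
F = 25 (F = 5**2 = 25)
z(L) = 3/(7*L) (z(L) = (-1/7*(-3))/L = 3/(7*L))
J = 10*sqrt(2) (J = sqrt(195 + 5) = sqrt(200) = 10*sqrt(2) ≈ 14.142)
F + z(5)*J = 25 + ((3/7)/5)*(10*sqrt(2)) = 25 + ((3/7)*(1/5))*(10*sqrt(2)) = 25 + 3*(10*sqrt(2))/35 = 25 + 6*sqrt(2)/7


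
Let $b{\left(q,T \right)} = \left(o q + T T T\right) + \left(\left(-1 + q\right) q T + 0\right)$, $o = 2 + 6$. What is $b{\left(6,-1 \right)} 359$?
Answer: $6103$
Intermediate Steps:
$o = 8$
$b{\left(q,T \right)} = T^{3} + 8 q + T q \left(-1 + q\right)$ ($b{\left(q,T \right)} = \left(8 q + T T T\right) + \left(\left(-1 + q\right) q T + 0\right) = \left(8 q + T^{2} T\right) + \left(q \left(-1 + q\right) T + 0\right) = \left(8 q + T^{3}\right) + \left(T q \left(-1 + q\right) + 0\right) = \left(T^{3} + 8 q\right) + T q \left(-1 + q\right) = T^{3} + 8 q + T q \left(-1 + q\right)$)
$b{\left(6,-1 \right)} 359 = \left(\left(-1\right)^{3} + 8 \cdot 6 - 6^{2} - \left(-1\right) 6\right) 359 = \left(-1 + 48 - 36 + 6\right) 359 = 17 \cdot 359 = 6103$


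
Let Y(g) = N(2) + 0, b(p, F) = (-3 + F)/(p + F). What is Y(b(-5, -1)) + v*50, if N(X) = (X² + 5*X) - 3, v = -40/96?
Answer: -59/6 ≈ -9.8333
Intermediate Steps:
v = -5/12 (v = -40*1/96 = -5/12 ≈ -0.41667)
N(X) = -3 + X² + 5*X
b(p, F) = (-3 + F)/(F + p)
Y(g) = 11 (Y(g) = (-3 + 2² + 5*2) + 0 = (-3 + 4 + 10) + 0 = 11 + 0 = 11)
Y(b(-5, -1)) + v*50 = 11 - 5/12*50 = 11 - 125/6 = -59/6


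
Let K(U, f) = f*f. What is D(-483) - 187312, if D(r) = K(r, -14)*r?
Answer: -281980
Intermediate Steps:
K(U, f) = f²
D(r) = 196*r (D(r) = (-14)²*r = 196*r)
D(-483) - 187312 = 196*(-483) - 187312 = -94668 - 187312 = -281980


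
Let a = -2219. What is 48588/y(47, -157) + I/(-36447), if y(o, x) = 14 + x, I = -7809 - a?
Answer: -1770087466/5211921 ≈ -339.62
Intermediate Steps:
I = -5590 (I = -7809 - 1*(-2219) = -7809 + 2219 = -5590)
48588/y(47, -157) + I/(-36447) = 48588/(14 - 157) - 5590/(-36447) = 48588/(-143) - 5590*(-1/36447) = 48588*(-1/143) + 5590/36447 = -48588/143 + 5590/36447 = -1770087466/5211921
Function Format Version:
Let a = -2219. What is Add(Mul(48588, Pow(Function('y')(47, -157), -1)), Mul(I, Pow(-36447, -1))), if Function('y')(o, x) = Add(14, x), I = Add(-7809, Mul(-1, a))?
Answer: Rational(-1770087466, 5211921) ≈ -339.62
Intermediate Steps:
I = -5590 (I = Add(-7809, Mul(-1, -2219)) = Add(-7809, 2219) = -5590)
Add(Mul(48588, Pow(Function('y')(47, -157), -1)), Mul(I, Pow(-36447, -1))) = Add(Mul(48588, Pow(Add(14, -157), -1)), Mul(-5590, Pow(-36447, -1))) = Add(Mul(48588, Pow(-143, -1)), Mul(-5590, Rational(-1, 36447))) = Add(Mul(48588, Rational(-1, 143)), Rational(5590, 36447)) = Add(Rational(-48588, 143), Rational(5590, 36447)) = Rational(-1770087466, 5211921)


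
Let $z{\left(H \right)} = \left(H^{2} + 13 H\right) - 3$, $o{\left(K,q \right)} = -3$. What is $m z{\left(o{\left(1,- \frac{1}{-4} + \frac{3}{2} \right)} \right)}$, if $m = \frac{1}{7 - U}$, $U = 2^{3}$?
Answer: $33$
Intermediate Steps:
$U = 8$
$z{\left(H \right)} = -3 + H^{2} + 13 H$
$m = -1$ ($m = \frac{1}{7 - 8} = \frac{1}{-1} = -1$)
$m z{\left(o{\left(1,- \frac{1}{-4} + \frac{3}{2} \right)} \right)} = - (-3 + \left(-3\right)^{2} + 13 \left(-3\right)) = - (-3 + 9 - 39) = \left(-1\right) \left(-33\right) = 33$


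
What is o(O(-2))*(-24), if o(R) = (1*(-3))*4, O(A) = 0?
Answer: 288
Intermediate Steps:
o(R) = -12 (o(R) = -3*4 = -12)
o(O(-2))*(-24) = -12*(-24) = 288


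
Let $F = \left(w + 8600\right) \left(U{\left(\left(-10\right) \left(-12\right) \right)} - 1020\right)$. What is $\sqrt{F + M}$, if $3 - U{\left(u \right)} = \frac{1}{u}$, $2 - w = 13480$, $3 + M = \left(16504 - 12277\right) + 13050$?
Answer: $\frac{3 \sqrt{55313785}}{10} \approx 2231.2$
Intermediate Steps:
$M = 17274$ ($M = -3 + \left(\left(16504 - 12277\right) + 13050\right) = -3 + \left(4227 + 13050\right) = -3 + 17277 = 17274$)
$w = -13478$ ($w = 2 - 13480 = -13478$)
$U{\left(u \right)} = 3 - \frac{1}{u}$
$F = \frac{99219333}{20}$ ($F = \left(-13478 + 8600\right) \left(\left(3 - \frac{1}{\left(-10\right) \left(-12\right)}\right) - 1020\right) = - 4878 \left(\left(3 - \frac{1}{120}\right) - 1020\right) = - 4878 \left(\frac{359}{120} - 1020\right) = \left(-4878\right) \left(- \frac{122041}{120}\right) = \frac{99219333}{20} \approx 4.961 \cdot 10^{6}$)
$\sqrt{F + M} = \sqrt{\frac{99219333}{20} + 17274} = \sqrt{\frac{99564813}{20}} = \frac{3 \sqrt{55313785}}{10}$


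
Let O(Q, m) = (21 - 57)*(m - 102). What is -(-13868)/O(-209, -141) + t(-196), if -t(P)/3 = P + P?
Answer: 2575379/2187 ≈ 1177.6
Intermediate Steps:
t(P) = -6*P (t(P) = -3*(P + P) = -6*P)
O(Q, m) = 3672 - 36*m (O(Q, m) = -36*(-102 + m) = 3672 - 36*m)
-(-13868)/O(-209, -141) + t(-196) = -(-13868)/(3672 - 36*(-141)) - 6*(-196) = -(-13868)/(3672 + 5076) + 1176 = -(-13868)/8748 + 1176 = -1*(-3467/2187) + 1176 = 3467/2187 + 1176 = 2575379/2187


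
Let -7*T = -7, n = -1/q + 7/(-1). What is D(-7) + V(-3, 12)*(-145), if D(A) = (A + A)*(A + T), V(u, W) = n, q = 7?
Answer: 7838/7 ≈ 1119.7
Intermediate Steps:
n = -50/7 (n = -1/7 + 7/(-1) = -1*⅐ + 7*(-1) = -⅐ - 7 = -50/7 ≈ -7.1429)
V(u, W) = -50/7
T = 1 (T = -⅐*(-7) = 1)
D(A) = 2*A*(1 + A) (D(A) = (A + A)*(A + 1) = (2*A)*(1 + A) = 2*A*(1 + A))
D(-7) + V(-3, 12)*(-145) = 2*(-7)*(1 - 7) - 50/7*(-145) = 2*(-7)*(-6) + 7250/7 = 84 + 7250/7 = 7838/7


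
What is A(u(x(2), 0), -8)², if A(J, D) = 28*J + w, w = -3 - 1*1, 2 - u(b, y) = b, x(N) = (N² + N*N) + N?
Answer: 51984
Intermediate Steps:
x(N) = N + 2*N² (x(N) = (N² + N²) + N = 2*N² + N = N + 2*N²)
u(b, y) = 2 - b
w = -4 (w = -3 - 1 = -4)
A(J, D) = -4 + 28*J (A(J, D) = 28*J - 4 = -4 + 28*J)
A(u(x(2), 0), -8)² = (-4 + 28*(2 - 2*(1 + 2*2)))² = (-4 + 28*(2 - 2*(1 + 4)))² = (-4 + 28*(2 - 2*5))² = (-4 + 28*(2 - 1*10))² = (-4 + 28*(2 - 10))² = (-4 + 28*(-8))² = (-4 - 224)² = (-228)² = 51984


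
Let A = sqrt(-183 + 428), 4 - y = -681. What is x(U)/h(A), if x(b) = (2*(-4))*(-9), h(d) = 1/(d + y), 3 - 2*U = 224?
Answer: 49320 + 504*sqrt(5) ≈ 50447.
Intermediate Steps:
y = 685 (y = 4 - 1*(-681) = 4 + 681 = 685)
U = -221/2 (U = 3/2 - 1/2*224 = 3/2 - 112 = -221/2 ≈ -110.50)
A = 7*sqrt(5) (A = sqrt(245) = 7*sqrt(5) ≈ 15.652)
h(d) = 1/(685 + d) (h(d) = 1/(d + 685) = 1/(685 + d))
x(b) = 72 (x(b) = -8*(-9) = 72)
x(U)/h(A) = 72/(1/(685 + 7*sqrt(5))) = 72*(685 + 7*sqrt(5)) = 49320 + 504*sqrt(5)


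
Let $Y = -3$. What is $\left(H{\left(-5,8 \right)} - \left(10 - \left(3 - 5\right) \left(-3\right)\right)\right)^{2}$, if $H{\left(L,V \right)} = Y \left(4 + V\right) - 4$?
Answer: $1936$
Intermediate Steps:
$H{\left(L,V \right)} = -16 - 3 V$ ($H{\left(L,V \right)} = - 3 \left(4 + V\right) - 4 = \left(-12 - 3 V\right) - 4 = -16 - 3 V$)
$\left(H{\left(-5,8 \right)} - \left(10 - \left(3 - 5\right) \left(-3\right)\right)\right)^{2} = \left(\left(-16 - 24\right) - \left(10 - \left(3 - 5\right) \left(-3\right)\right)\right)^{2} = \left(\left(-16 - 24\right) - 4\right)^{2} = \left(-40 + \left(-10 + 6\right)\right)^{2} = \left(-40 - 4\right)^{2} = \left(-44\right)^{2} = 1936$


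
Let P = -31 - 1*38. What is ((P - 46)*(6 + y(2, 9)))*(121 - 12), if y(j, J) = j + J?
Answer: -213095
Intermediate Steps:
P = -69 (P = -31 - 38 = -69)
y(j, J) = J + j
((P - 46)*(6 + y(2, 9)))*(121 - 12) = ((-69 - 46)*(6 + (9 + 2)))*(121 - 12) = -115*(6 + 11)*109 = -115*17*109 = -1955*109 = -213095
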